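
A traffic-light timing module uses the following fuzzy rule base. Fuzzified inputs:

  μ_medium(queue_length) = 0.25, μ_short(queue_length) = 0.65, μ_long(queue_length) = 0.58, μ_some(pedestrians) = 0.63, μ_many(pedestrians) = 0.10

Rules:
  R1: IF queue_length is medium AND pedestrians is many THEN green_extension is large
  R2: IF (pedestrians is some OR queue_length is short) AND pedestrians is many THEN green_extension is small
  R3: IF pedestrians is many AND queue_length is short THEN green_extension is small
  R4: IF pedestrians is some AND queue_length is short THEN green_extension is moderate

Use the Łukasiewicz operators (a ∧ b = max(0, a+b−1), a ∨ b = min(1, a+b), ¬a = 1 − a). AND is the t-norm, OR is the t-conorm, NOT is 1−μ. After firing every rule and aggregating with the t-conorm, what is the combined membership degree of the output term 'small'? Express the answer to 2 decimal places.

0.10

R1: medium=0.25, many=0.10; AND[max(0, a+b−1)] → w = 0.00
R2: (some=0.63 OR short=0.65) = 1.00; AND[max(0, a+b−1)] with many=0.10 → w = 0.10
R3: many=0.10, short=0.65; AND[max(0, a+b−1)] → w = 0.00
R4: some=0.63, short=0.65; AND[max(0, a+b−1)] → w = 0.28
Rules with consequent 'small': {R2, R3} → strengths 0.10, 0.00
Aggregate via t-conorm [min(1, a+b)]: 0.10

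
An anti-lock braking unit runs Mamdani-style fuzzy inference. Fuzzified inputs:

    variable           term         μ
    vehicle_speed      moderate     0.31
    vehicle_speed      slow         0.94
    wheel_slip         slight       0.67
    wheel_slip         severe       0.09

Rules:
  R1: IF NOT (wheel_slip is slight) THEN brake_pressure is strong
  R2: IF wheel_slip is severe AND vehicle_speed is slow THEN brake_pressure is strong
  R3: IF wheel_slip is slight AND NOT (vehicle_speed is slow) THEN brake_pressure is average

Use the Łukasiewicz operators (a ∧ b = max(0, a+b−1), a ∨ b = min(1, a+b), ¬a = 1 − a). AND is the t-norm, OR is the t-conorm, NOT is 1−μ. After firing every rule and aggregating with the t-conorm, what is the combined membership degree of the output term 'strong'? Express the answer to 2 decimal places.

0.36

R1: ¬slight=1−0.67=0.33 → w = 0.33
R2: severe=0.09, slow=0.94; AND[max(0, a+b−1)] → w = 0.03
R3: slight=0.67, ¬slow=1−0.94=0.06; AND[max(0, a+b−1)] → w = 0.00
Rules with consequent 'strong': {R1, R2} → strengths 0.33, 0.03
Aggregate via t-conorm [min(1, a+b)]: 0.36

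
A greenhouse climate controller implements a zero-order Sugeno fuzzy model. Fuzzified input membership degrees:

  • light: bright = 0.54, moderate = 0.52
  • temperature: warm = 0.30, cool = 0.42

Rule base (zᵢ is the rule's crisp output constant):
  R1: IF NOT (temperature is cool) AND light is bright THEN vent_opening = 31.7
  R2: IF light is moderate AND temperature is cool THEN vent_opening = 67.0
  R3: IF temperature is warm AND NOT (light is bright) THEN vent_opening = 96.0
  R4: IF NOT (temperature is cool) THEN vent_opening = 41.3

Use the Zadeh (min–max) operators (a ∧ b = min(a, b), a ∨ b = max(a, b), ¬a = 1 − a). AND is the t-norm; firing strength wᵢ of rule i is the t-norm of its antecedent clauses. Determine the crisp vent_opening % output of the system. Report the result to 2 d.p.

R1 (z=31.7): ¬cool=1−0.42=0.58, bright=0.54; AND[min(a, b)] → w = 0.54
R2 (z=67.0): moderate=0.52, cool=0.42; AND[min(a, b)] → w = 0.42
R3 (z=96.0): warm=0.30, ¬bright=1−0.54=0.46; AND[min(a, b)] → w = 0.30
R4 (z=41.3): ¬cool=1−0.42=0.58 → w = 0.58
Weighted average = (0.54·31.7 + 0.42·67.0 + 0.30·96.0 + 0.58·41.3) / (0.54 + 0.42 + 0.30 + 0.58)
  = 98.0120 / 1.8400 = 53.27

53.27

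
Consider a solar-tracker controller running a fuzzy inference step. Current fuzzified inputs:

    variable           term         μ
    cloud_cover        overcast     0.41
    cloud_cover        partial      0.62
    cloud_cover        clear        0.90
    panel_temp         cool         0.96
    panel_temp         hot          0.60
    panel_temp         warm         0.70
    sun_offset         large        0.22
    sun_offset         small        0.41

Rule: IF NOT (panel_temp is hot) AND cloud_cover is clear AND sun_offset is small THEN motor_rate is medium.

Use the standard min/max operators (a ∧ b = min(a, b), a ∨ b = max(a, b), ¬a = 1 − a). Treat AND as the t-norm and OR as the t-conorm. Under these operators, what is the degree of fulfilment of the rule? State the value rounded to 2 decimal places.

firing strength: ¬hot=1−0.60=0.40, clear=0.90, small=0.41; AND[min(a, b)] → w = 0.40

0.40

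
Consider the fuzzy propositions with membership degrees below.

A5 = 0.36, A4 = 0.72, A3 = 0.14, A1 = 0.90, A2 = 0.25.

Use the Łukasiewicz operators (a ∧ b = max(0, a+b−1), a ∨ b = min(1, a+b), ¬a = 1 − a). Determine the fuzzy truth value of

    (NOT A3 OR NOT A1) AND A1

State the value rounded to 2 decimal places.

0.86

NOT A3 = 1 − 0.14 = 0.86
NOT A1 = 1 − 0.90 = 0.10
NOT A3 OR NOT A1 = min(1, a+b) on (0.86, 0.10) = 0.96
(NOT A3 OR NOT A1) AND A1 = max(0, a+b−1) on (0.96, 0.90) = 0.86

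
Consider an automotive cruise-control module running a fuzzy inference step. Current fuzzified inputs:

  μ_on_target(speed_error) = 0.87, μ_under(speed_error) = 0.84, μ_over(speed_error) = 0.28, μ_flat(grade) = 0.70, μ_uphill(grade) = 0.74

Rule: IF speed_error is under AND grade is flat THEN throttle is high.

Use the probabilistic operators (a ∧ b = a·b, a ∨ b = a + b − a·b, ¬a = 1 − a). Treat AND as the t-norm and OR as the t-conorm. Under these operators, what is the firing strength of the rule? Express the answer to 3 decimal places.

firing strength: under=0.84, flat=0.70; AND[a·b] → w = 0.5880

0.588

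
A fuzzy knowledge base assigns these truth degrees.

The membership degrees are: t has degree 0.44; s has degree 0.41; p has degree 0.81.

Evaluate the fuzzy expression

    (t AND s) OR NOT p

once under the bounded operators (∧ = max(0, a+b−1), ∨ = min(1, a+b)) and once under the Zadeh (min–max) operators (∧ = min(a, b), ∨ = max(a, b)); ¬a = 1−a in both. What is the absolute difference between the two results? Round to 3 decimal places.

Under bounded:
  t AND s = max(0, a+b−1) on (0.44, 0.41) = 0.00
  NOT p = 1 − 0.81 = 0.19
  (t AND s) OR NOT p = min(1, a+b) on (0.00, 0.19) = 0.19
  → value = 0.1900
Under Zadeh (min–max):
  t AND s = min(a, b) on (0.44, 0.41) = 0.41
  NOT p = 1 − 0.81 = 0.19
  (t AND s) OR NOT p = max(a, b) on (0.41, 0.19) = 0.41
  → value = 0.4100
|0.1900 − 0.4100| = 0.220

0.220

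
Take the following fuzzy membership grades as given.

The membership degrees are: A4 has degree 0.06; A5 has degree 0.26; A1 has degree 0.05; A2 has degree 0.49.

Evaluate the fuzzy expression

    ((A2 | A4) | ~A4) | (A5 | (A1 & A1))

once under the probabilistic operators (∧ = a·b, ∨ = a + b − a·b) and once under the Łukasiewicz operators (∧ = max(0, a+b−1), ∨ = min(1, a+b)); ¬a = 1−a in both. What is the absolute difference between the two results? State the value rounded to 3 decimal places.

0.021

Under probabilistic:
  A2 | A4 = a + b − a·b on (0.4900, 0.0600) = 0.5206
  ~A4 = 1 − 0.0600 = 0.9400
  (A2 | A4) | ~A4 = a + b − a·b on (0.5206, 0.9400) = 0.9712
  A1 & A1 = a·b on (0.0500, 0.0500) = 0.0025
  A5 | (A1 & A1) = a + b − a·b on (0.2600, 0.0025) = 0.2619
  ((A2 | A4) | ~A4) | (A5 | (A1 & A1)) = a + b − a·b on (0.9712, 0.2619) = 0.9788
  → value = 0.9788
Under Łukasiewicz:
  A2 | A4 = min(1, a+b) on (0.49, 0.06) = 0.55
  ~A4 = 1 − 0.06 = 0.94
  (A2 | A4) | ~A4 = min(1, a+b) on (0.55, 0.94) = 1.00
  A1 & A1 = max(0, a+b−1) on (0.05, 0.05) = 0.00
  A5 | (A1 & A1) = min(1, a+b) on (0.26, 0.00) = 0.26
  ((A2 | A4) | ~A4) | (A5 | (A1 & A1)) = min(1, a+b) on (1.00, 0.26) = 1.00
  → value = 1.0000
|0.9788 − 1.0000| = 0.021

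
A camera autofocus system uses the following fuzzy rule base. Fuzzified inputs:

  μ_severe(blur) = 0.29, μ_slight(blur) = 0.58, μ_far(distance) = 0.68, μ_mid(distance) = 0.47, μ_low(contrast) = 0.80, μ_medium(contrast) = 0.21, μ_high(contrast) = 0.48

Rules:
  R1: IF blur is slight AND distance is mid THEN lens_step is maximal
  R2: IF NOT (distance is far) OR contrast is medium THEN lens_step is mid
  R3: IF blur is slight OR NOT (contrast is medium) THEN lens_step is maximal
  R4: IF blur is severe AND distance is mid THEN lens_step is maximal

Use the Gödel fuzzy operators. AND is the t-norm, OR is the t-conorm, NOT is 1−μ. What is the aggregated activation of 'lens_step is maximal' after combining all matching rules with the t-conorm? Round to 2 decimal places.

0.79

R1: slight=0.58, mid=0.47; AND[min(a, b)] → w = 0.47
R2: ¬far=1−0.68=0.32, medium=0.21; OR[max(a, b)] → w = 0.32
R3: slight=0.58, ¬medium=1−0.21=0.79; OR[max(a, b)] → w = 0.79
R4: severe=0.29, mid=0.47; AND[min(a, b)] → w = 0.29
Rules with consequent 'maximal': {R1, R3, R4} → strengths 0.47, 0.79, 0.29
Aggregate via t-conorm [max(a, b)]: 0.79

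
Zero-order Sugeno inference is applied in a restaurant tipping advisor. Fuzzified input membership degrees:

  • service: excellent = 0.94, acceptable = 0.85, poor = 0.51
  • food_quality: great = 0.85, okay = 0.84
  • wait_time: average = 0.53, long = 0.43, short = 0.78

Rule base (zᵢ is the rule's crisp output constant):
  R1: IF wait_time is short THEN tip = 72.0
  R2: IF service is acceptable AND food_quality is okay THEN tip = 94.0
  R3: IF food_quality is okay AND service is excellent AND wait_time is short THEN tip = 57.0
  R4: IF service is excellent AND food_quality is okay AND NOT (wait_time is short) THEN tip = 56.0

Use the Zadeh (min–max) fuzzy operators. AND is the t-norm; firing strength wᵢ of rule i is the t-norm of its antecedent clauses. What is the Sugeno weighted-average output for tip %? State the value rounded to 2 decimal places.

R1 (z=72.0): short=0.78 → w = 0.78
R2 (z=94.0): acceptable=0.85, okay=0.84; AND[min(a, b)] → w = 0.84
R3 (z=57.0): okay=0.84, excellent=0.94, short=0.78; AND[min(a, b)] → w = 0.78
R4 (z=56.0): excellent=0.94, okay=0.84, ¬short=1−0.78=0.22; AND[min(a, b)] → w = 0.22
Weighted average = (0.78·72.0 + 0.84·94.0 + 0.78·57.0 + 0.22·56.0) / (0.78 + 0.84 + 0.78 + 0.22)
  = 191.9000 / 2.6200 = 73.24

73.24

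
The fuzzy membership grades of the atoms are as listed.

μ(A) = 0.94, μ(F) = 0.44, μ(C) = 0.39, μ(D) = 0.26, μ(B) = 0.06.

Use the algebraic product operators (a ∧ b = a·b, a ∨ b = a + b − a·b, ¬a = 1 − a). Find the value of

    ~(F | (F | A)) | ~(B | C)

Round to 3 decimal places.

F | A = a + b − a·b on (0.4400, 0.9400) = 0.9664
F | (F | A) = a + b − a·b on (0.4400, 0.9664) = 0.9812
~(F | (F | A)) = 1 − 0.9812 = 0.0188
B | C = a + b − a·b on (0.0600, 0.3900) = 0.4266
~(B | C) = 1 − 0.4266 = 0.5734
~(F | (F | A)) | ~(B | C) = a + b − a·b on (0.0188, 0.5734) = 0.5814

0.581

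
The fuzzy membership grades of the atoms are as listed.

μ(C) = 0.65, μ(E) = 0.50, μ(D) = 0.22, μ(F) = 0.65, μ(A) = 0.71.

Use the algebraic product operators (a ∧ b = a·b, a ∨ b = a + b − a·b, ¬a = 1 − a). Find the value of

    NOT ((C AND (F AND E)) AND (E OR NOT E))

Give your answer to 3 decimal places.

0.842

F AND E = a·b on (0.6500, 0.5000) = 0.3250
C AND (F AND E) = a·b on (0.6500, 0.3250) = 0.2113
NOT E = 1 − 0.5000 = 0.5000
E OR NOT E = a + b − a·b on (0.5000, 0.5000) = 0.7500
(C AND (F AND E)) AND (E OR NOT E) = a·b on (0.2113, 0.7500) = 0.1584
NOT ((C AND (F AND E)) AND (E OR NOT E)) = 1 − 0.1584 = 0.8416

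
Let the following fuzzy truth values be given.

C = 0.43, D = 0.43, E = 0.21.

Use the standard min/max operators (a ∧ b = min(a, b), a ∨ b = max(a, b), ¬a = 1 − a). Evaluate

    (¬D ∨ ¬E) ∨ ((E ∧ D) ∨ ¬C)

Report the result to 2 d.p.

0.79

¬D = 1 − 0.43 = 0.57
¬E = 1 − 0.21 = 0.79
¬D ∨ ¬E = max(a, b) on (0.57, 0.79) = 0.79
E ∧ D = min(a, b) on (0.21, 0.43) = 0.21
¬C = 1 − 0.43 = 0.57
(E ∧ D) ∨ ¬C = max(a, b) on (0.21, 0.57) = 0.57
(¬D ∨ ¬E) ∨ ((E ∧ D) ∨ ¬C) = max(a, b) on (0.79, 0.57) = 0.79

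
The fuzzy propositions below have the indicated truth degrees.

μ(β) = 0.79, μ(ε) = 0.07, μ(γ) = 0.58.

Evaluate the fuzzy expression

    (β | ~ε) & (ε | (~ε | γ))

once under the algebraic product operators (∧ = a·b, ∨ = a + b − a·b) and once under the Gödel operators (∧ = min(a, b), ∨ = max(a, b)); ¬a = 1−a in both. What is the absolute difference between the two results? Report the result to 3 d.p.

Under algebraic product:
  ~ε = 1 − 0.0700 = 0.9300
  β | ~ε = a + b − a·b on (0.7900, 0.9300) = 0.9853
  ~ε = 1 − 0.0700 = 0.9300
  ~ε | γ = a + b − a·b on (0.9300, 0.5800) = 0.9706
  ε | (~ε | γ) = a + b − a·b on (0.0700, 0.9706) = 0.9727
  (β | ~ε) & (ε | (~ε | γ)) = a·b on (0.9853, 0.9727) = 0.9584
  → value = 0.9584
Under Gödel:
  ~ε = 1 − 0.07 = 0.93
  β | ~ε = max(a, b) on (0.79, 0.93) = 0.93
  ~ε = 1 − 0.07 = 0.93
  ~ε | γ = max(a, b) on (0.93, 0.58) = 0.93
  ε | (~ε | γ) = max(a, b) on (0.07, 0.93) = 0.93
  (β | ~ε) & (ε | (~ε | γ)) = min(a, b) on (0.93, 0.93) = 0.93
  → value = 0.9300
|0.9584 − 0.9300| = 0.028

0.028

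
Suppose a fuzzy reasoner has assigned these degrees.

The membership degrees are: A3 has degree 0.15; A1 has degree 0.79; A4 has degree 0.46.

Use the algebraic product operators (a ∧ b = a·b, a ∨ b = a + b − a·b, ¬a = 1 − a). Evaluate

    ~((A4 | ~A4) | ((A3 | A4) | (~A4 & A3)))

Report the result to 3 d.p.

~A4 = 1 − 0.4600 = 0.5400
A4 | ~A4 = a + b − a·b on (0.4600, 0.5400) = 0.7516
A3 | A4 = a + b − a·b on (0.1500, 0.4600) = 0.5410
~A4 = 1 − 0.4600 = 0.5400
~A4 & A3 = a·b on (0.5400, 0.1500) = 0.0810
(A3 | A4) | (~A4 & A3) = a + b − a·b on (0.5410, 0.0810) = 0.5782
(A4 | ~A4) | ((A3 | A4) | (~A4 & A3)) = a + b − a·b on (0.7516, 0.5782) = 0.8952
~((A4 | ~A4) | ((A3 | A4) | (~A4 & A3))) = 1 − 0.8952 = 0.1048

0.105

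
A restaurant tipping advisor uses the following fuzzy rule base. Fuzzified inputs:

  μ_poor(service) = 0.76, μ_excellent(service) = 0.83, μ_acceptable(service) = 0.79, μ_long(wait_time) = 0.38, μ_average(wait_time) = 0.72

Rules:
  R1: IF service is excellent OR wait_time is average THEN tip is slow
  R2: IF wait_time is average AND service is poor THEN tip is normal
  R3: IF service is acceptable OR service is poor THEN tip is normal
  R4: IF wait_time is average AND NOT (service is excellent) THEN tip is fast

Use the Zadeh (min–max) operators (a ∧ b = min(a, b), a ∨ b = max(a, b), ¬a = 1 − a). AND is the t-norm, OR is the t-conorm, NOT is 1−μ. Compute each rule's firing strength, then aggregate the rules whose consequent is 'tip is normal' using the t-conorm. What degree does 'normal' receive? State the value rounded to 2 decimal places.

R1: excellent=0.83, average=0.72; OR[max(a, b)] → w = 0.83
R2: average=0.72, poor=0.76; AND[min(a, b)] → w = 0.72
R3: acceptable=0.79, poor=0.76; OR[max(a, b)] → w = 0.79
R4: average=0.72, ¬excellent=1−0.83=0.17; AND[min(a, b)] → w = 0.17
Rules with consequent 'normal': {R2, R3} → strengths 0.72, 0.79
Aggregate via t-conorm [max(a, b)]: 0.79

0.79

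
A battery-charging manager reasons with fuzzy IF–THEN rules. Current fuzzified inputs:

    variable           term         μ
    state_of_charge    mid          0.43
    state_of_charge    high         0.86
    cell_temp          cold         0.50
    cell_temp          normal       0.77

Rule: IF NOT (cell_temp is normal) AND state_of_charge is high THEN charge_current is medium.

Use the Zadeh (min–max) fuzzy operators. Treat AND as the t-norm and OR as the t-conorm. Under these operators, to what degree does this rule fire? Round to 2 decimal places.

0.23

firing strength: ¬normal=1−0.77=0.23, high=0.86; AND[min(a, b)] → w = 0.23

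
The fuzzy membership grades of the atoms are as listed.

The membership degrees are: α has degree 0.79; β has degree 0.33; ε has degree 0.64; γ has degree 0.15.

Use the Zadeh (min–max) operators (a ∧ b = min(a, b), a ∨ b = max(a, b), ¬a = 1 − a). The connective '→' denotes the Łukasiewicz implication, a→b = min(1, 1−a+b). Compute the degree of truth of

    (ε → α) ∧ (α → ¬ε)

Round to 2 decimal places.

ε → α  [Łukasiewicz: min(1, 1−a+b)] with a=0.64, b=0.79 → 1.00
¬ε = 1 − 0.64 = 0.36
α → ¬ε  [Łukasiewicz: min(1, 1−a+b)] with a=0.79, b=0.36 → 0.57
(ε → α) ∧ (α → ¬ε) = min(a, b) on (1.00, 0.57) = 0.57

0.57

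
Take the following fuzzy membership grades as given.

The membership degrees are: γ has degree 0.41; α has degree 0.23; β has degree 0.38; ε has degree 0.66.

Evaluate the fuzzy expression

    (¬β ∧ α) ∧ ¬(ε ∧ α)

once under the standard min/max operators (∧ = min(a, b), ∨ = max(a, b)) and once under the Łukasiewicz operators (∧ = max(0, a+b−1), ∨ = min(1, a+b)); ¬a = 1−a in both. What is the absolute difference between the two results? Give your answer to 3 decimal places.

0.230

Under standard min/max:
  ¬β = 1 − 0.38 = 0.62
  ¬β ∧ α = min(a, b) on (0.62, 0.23) = 0.23
  ε ∧ α = min(a, b) on (0.66, 0.23) = 0.23
  ¬(ε ∧ α) = 1 − 0.23 = 0.77
  (¬β ∧ α) ∧ ¬(ε ∧ α) = min(a, b) on (0.23, 0.77) = 0.23
  → value = 0.2300
Under Łukasiewicz:
  ¬β = 1 − 0.38 = 0.62
  ¬β ∧ α = max(0, a+b−1) on (0.62, 0.23) = 0.00
  ε ∧ α = max(0, a+b−1) on (0.66, 0.23) = 0.00
  ¬(ε ∧ α) = 1 − 0.00 = 1.00
  (¬β ∧ α) ∧ ¬(ε ∧ α) = max(0, a+b−1) on (0.00, 1.00) = 0.00
  → value = 0.0000
|0.2300 − 0.0000| = 0.230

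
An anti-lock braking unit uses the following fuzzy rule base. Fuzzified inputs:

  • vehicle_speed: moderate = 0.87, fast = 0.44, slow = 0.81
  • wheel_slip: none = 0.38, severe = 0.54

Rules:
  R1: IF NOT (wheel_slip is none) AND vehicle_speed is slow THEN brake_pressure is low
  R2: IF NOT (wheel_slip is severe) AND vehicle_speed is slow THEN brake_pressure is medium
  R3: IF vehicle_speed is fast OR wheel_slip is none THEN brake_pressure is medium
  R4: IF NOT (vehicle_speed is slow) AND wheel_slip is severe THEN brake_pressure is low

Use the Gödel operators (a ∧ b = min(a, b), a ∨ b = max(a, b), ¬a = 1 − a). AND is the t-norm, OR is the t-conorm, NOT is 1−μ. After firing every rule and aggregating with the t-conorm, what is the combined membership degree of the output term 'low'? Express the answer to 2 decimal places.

0.62

R1: ¬none=1−0.38=0.62, slow=0.81; AND[min(a, b)] → w = 0.62
R2: ¬severe=1−0.54=0.46, slow=0.81; AND[min(a, b)] → w = 0.46
R3: fast=0.44, none=0.38; OR[max(a, b)] → w = 0.44
R4: ¬slow=1−0.81=0.19, severe=0.54; AND[min(a, b)] → w = 0.19
Rules with consequent 'low': {R1, R4} → strengths 0.62, 0.19
Aggregate via t-conorm [max(a, b)]: 0.62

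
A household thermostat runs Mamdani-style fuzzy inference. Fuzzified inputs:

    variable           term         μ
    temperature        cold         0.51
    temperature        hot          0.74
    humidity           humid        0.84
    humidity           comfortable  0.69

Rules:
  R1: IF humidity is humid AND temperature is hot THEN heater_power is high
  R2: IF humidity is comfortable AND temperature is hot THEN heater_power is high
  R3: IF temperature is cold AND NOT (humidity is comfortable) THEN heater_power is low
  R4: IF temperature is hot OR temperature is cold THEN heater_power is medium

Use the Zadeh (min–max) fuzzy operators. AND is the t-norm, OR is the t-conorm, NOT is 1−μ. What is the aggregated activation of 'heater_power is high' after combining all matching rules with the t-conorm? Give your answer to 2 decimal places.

0.74

R1: humid=0.84, hot=0.74; AND[min(a, b)] → w = 0.74
R2: comfortable=0.69, hot=0.74; AND[min(a, b)] → w = 0.69
R3: cold=0.51, ¬comfortable=1−0.69=0.31; AND[min(a, b)] → w = 0.31
R4: hot=0.74, cold=0.51; OR[max(a, b)] → w = 0.74
Rules with consequent 'high': {R1, R2} → strengths 0.74, 0.69
Aggregate via t-conorm [max(a, b)]: 0.74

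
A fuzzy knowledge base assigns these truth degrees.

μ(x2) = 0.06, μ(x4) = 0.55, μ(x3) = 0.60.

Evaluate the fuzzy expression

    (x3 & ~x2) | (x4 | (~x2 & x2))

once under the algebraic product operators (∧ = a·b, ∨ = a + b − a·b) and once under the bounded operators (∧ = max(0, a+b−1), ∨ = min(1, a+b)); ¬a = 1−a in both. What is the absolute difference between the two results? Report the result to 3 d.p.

Under algebraic product:
  ~x2 = 1 − 0.0600 = 0.9400
  x3 & ~x2 = a·b on (0.6000, 0.9400) = 0.5640
  ~x2 = 1 − 0.0600 = 0.9400
  ~x2 & x2 = a·b on (0.9400, 0.0600) = 0.0564
  x4 | (~x2 & x2) = a + b − a·b on (0.5500, 0.0564) = 0.5754
  (x3 & ~x2) | (x4 | (~x2 & x2)) = a + b − a·b on (0.5640, 0.5754) = 0.8149
  → value = 0.8149
Under bounded:
  ~x2 = 1 − 0.06 = 0.94
  x3 & ~x2 = max(0, a+b−1) on (0.60, 0.94) = 0.54
  ~x2 = 1 − 0.06 = 0.94
  ~x2 & x2 = max(0, a+b−1) on (0.94, 0.06) = 0.00
  x4 | (~x2 & x2) = min(1, a+b) on (0.55, 0.00) = 0.55
  (x3 & ~x2) | (x4 | (~x2 & x2)) = min(1, a+b) on (0.54, 0.55) = 1.00
  → value = 1.0000
|0.8149 − 1.0000| = 0.185

0.185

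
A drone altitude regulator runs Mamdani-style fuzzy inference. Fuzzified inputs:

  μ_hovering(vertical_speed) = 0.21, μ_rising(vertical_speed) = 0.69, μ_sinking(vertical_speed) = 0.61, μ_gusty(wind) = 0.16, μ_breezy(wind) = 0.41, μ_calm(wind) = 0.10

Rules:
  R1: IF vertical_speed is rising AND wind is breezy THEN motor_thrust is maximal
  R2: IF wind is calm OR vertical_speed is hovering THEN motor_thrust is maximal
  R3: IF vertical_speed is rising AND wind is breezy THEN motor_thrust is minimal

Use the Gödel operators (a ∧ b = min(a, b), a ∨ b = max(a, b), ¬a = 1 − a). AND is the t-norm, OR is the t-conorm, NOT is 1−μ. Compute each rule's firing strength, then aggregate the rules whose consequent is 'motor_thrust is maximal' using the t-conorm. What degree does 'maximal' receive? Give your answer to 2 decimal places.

0.41

R1: rising=0.69, breezy=0.41; AND[min(a, b)] → w = 0.41
R2: calm=0.10, hovering=0.21; OR[max(a, b)] → w = 0.21
R3: rising=0.69, breezy=0.41; AND[min(a, b)] → w = 0.41
Rules with consequent 'maximal': {R1, R2} → strengths 0.41, 0.21
Aggregate via t-conorm [max(a, b)]: 0.41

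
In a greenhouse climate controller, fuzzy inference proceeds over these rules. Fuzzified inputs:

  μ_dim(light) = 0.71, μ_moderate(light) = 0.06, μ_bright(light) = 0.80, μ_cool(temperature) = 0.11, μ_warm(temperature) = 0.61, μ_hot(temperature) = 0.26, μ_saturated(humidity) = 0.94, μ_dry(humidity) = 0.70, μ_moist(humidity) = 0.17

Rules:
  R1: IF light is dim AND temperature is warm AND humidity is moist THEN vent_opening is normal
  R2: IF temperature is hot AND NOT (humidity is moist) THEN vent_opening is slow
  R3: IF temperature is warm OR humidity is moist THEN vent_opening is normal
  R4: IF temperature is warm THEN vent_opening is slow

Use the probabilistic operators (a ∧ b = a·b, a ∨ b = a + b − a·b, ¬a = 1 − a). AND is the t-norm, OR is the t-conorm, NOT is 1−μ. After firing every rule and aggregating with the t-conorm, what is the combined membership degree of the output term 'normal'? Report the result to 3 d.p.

0.700

R1: dim=0.71, warm=0.61, moist=0.17; AND[a·b] → w = 0.0736
R2: hot=0.26, ¬moist=1−0.17=0.83; AND[a·b] → w = 0.2158
R3: warm=0.61, moist=0.17; OR[a + b − a·b] → w = 0.6763
R4: warm=0.61 → w = 0.6100
Rules with consequent 'normal': {R1, R3} → strengths 0.0736, 0.6763
Aggregate via t-conorm [a + b − a·b]: 0.7001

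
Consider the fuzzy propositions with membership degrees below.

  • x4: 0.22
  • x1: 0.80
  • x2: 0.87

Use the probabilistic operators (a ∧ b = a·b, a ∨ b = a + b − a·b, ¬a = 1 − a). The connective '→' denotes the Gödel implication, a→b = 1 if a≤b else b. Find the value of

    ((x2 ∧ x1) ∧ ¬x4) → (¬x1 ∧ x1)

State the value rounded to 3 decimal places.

x2 ∧ x1 = a·b on (0.8700, 0.8000) = 0.6960
¬x4 = 1 − 0.2200 = 0.7800
(x2 ∧ x1) ∧ ¬x4 = a·b on (0.6960, 0.7800) = 0.5429
¬x1 = 1 − 0.8000 = 0.2000
¬x1 ∧ x1 = a·b on (0.2000, 0.8000) = 0.1600
((x2 ∧ x1) ∧ ¬x4) → (¬x1 ∧ x1)  [Gödel: 1 if a≤b else b] with a=0.5429, b=0.1600 → 0.1600

0.160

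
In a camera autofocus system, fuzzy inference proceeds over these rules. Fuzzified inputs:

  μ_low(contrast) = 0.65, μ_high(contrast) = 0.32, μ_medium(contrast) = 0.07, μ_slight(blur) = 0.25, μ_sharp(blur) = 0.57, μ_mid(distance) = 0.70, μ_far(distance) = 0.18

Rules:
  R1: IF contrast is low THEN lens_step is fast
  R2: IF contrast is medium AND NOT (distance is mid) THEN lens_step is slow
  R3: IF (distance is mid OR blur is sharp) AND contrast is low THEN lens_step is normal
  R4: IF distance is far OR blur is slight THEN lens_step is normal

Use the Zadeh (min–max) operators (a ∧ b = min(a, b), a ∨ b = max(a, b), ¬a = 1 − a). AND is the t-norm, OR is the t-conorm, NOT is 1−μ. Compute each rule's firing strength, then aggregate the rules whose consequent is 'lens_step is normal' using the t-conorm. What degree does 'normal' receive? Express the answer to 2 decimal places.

R1: low=0.65 → w = 0.65
R2: medium=0.07, ¬mid=1−0.70=0.30; AND[min(a, b)] → w = 0.07
R3: (mid=0.70 OR sharp=0.57) = 0.70; AND[min(a, b)] with low=0.65 → w = 0.65
R4: far=0.18, slight=0.25; OR[max(a, b)] → w = 0.25
Rules with consequent 'normal': {R3, R4} → strengths 0.65, 0.25
Aggregate via t-conorm [max(a, b)]: 0.65

0.65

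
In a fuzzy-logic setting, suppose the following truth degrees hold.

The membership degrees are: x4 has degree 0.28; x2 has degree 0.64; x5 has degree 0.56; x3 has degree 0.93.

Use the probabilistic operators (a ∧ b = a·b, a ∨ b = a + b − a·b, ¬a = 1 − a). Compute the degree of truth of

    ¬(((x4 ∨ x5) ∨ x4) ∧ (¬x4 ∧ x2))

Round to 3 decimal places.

0.644

x4 ∨ x5 = a + b − a·b on (0.2800, 0.5600) = 0.6832
(x4 ∨ x5) ∨ x4 = a + b − a·b on (0.6832, 0.2800) = 0.7719
¬x4 = 1 − 0.2800 = 0.7200
¬x4 ∧ x2 = a·b on (0.7200, 0.6400) = 0.4608
((x4 ∨ x5) ∨ x4) ∧ (¬x4 ∧ x2) = a·b on (0.7719, 0.4608) = 0.3557
¬(((x4 ∨ x5) ∨ x4) ∧ (¬x4 ∧ x2)) = 1 − 0.3557 = 0.6443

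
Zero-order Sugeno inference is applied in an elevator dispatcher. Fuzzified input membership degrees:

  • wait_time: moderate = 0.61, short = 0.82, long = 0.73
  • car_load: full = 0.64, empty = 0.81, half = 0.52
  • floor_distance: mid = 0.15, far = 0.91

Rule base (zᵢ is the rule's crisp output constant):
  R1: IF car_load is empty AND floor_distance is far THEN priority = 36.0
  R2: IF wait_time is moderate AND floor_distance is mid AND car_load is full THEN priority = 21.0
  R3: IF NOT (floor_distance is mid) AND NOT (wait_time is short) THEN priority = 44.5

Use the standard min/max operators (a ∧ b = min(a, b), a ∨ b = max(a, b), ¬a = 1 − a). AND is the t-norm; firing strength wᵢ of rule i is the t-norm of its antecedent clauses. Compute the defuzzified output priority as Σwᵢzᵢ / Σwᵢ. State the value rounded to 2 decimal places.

35.37

R1 (z=36.0): empty=0.81, far=0.91; AND[min(a, b)] → w = 0.81
R2 (z=21.0): moderate=0.61, mid=0.15, full=0.64; AND[min(a, b)] → w = 0.15
R3 (z=44.5): ¬mid=1−0.15=0.85, ¬short=1−0.82=0.18; AND[min(a, b)] → w = 0.18
Weighted average = (0.81·36.0 + 0.15·21.0 + 0.18·44.5) / (0.81 + 0.15 + 0.18)
  = 40.3200 / 1.1400 = 35.37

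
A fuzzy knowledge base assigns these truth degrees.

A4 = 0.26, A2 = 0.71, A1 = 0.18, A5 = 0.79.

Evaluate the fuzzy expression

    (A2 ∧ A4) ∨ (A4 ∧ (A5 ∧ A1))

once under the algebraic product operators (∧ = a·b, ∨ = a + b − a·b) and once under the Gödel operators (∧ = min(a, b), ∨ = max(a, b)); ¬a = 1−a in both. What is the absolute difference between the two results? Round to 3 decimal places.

Under algebraic product:
  A2 ∧ A4 = a·b on (0.7100, 0.2600) = 0.1846
  A5 ∧ A1 = a·b on (0.7900, 0.1800) = 0.1422
  A4 ∧ (A5 ∧ A1) = a·b on (0.2600, 0.1422) = 0.0370
  (A2 ∧ A4) ∨ (A4 ∧ (A5 ∧ A1)) = a + b − a·b on (0.1846, 0.0370) = 0.2147
  → value = 0.2147
Under Gödel:
  A2 ∧ A4 = min(a, b) on (0.71, 0.26) = 0.26
  A5 ∧ A1 = min(a, b) on (0.79, 0.18) = 0.18
  A4 ∧ (A5 ∧ A1) = min(a, b) on (0.26, 0.18) = 0.18
  (A2 ∧ A4) ∨ (A4 ∧ (A5 ∧ A1)) = max(a, b) on (0.26, 0.18) = 0.26
  → value = 0.2600
|0.2147 − 0.2600| = 0.045

0.045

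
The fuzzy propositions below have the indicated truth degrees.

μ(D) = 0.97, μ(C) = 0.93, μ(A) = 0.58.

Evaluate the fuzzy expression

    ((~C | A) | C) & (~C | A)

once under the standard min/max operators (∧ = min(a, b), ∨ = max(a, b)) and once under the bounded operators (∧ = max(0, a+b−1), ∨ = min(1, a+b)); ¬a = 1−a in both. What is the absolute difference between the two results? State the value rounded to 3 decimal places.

Under standard min/max:
  ~C = 1 − 0.93 = 0.07
  ~C | A = max(a, b) on (0.07, 0.58) = 0.58
  (~C | A) | C = max(a, b) on (0.58, 0.93) = 0.93
  ~C = 1 − 0.93 = 0.07
  ~C | A = max(a, b) on (0.07, 0.58) = 0.58
  ((~C | A) | C) & (~C | A) = min(a, b) on (0.93, 0.58) = 0.58
  → value = 0.5800
Under bounded:
  ~C = 1 − 0.93 = 0.07
  ~C | A = min(1, a+b) on (0.07, 0.58) = 0.65
  (~C | A) | C = min(1, a+b) on (0.65, 0.93) = 1.00
  ~C = 1 − 0.93 = 0.07
  ~C | A = min(1, a+b) on (0.07, 0.58) = 0.65
  ((~C | A) | C) & (~C | A) = max(0, a+b−1) on (1.00, 0.65) = 0.65
  → value = 0.6500
|0.5800 − 0.6500| = 0.070

0.070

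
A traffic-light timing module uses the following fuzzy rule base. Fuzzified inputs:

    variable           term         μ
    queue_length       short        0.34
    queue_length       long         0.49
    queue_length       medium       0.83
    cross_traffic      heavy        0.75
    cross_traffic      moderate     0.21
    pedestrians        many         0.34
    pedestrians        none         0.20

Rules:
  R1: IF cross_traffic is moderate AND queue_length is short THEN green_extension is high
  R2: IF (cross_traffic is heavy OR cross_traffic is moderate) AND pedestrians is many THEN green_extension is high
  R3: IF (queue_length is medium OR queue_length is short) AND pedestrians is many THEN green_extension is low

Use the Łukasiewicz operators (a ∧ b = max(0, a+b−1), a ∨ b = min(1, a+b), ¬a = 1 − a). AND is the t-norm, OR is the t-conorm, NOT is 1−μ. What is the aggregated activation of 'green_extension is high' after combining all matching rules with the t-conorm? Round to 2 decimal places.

R1: moderate=0.21, short=0.34; AND[max(0, a+b−1)] → w = 0.00
R2: (heavy=0.75 OR moderate=0.21) = 0.96; AND[max(0, a+b−1)] with many=0.34 → w = 0.30
R3: (medium=0.83 OR short=0.34) = 1.00; AND[max(0, a+b−1)] with many=0.34 → w = 0.34
Rules with consequent 'high': {R1, R2} → strengths 0.00, 0.30
Aggregate via t-conorm [min(1, a+b)]: 0.30

0.30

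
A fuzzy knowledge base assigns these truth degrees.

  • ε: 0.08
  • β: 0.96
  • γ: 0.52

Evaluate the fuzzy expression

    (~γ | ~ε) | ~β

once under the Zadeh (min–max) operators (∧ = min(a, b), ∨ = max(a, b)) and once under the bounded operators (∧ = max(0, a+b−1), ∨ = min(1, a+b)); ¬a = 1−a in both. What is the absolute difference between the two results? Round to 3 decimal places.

0.080

Under Zadeh (min–max):
  ~γ = 1 − 0.52 = 0.48
  ~ε = 1 − 0.08 = 0.92
  ~γ | ~ε = max(a, b) on (0.48, 0.92) = 0.92
  ~β = 1 − 0.96 = 0.04
  (~γ | ~ε) | ~β = max(a, b) on (0.92, 0.04) = 0.92
  → value = 0.9200
Under bounded:
  ~γ = 1 − 0.52 = 0.48
  ~ε = 1 − 0.08 = 0.92
  ~γ | ~ε = min(1, a+b) on (0.48, 0.92) = 1.00
  ~β = 1 − 0.96 = 0.04
  (~γ | ~ε) | ~β = min(1, a+b) on (1.00, 0.04) = 1.00
  → value = 1.0000
|0.9200 − 1.0000| = 0.080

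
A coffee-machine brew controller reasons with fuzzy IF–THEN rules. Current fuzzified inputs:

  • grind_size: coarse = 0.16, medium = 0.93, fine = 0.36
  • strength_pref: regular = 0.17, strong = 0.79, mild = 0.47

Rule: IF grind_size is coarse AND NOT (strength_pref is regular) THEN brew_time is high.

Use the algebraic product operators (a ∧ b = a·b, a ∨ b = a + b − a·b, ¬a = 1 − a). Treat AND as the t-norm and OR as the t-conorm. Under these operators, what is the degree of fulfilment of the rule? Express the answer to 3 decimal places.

0.133

firing strength: coarse=0.16, ¬regular=1−0.17=0.83; AND[a·b] → w = 0.1328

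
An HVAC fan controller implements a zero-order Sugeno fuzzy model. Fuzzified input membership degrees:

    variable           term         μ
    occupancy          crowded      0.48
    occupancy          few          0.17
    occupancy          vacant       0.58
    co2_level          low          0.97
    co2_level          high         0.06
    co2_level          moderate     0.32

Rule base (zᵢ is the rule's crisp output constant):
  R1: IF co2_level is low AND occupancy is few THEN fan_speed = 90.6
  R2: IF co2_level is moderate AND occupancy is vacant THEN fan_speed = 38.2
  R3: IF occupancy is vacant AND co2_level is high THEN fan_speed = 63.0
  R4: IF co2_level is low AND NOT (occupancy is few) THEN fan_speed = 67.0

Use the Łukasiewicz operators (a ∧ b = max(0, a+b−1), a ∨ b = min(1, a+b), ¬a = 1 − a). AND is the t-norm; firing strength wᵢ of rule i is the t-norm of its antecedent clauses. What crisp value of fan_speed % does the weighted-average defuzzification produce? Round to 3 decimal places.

R1 (z=90.6): low=0.97, few=0.17; AND[max(0, a+b−1)] → w = 0.14
R2 (z=38.2): moderate=0.32, vacant=0.58; AND[max(0, a+b−1)] → w = 0.00
R3 (z=63.0): vacant=0.58, high=0.06; AND[max(0, a+b−1)] → w = 0.00
R4 (z=67.0): low=0.97, ¬few=1−0.17=0.83; AND[max(0, a+b−1)] → w = 0.80
Weighted average = (0.14·90.6 + 0.00·38.2 + 0.00·63.0 + 0.80·67.0) / (0.14 + 0.00 + 0.00 + 0.80)
  = 66.2840 / 0.9400 = 70.515

70.515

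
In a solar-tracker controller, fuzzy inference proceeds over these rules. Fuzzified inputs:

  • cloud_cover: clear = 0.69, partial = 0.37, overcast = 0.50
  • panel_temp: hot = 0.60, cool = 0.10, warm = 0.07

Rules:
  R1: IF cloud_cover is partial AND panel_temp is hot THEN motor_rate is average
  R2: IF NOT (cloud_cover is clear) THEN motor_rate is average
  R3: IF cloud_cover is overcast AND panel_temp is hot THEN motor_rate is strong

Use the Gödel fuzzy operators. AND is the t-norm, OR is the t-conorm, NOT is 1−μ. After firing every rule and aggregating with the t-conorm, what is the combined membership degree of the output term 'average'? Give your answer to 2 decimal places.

0.37

R1: partial=0.37, hot=0.60; AND[min(a, b)] → w = 0.37
R2: ¬clear=1−0.69=0.31 → w = 0.31
R3: overcast=0.50, hot=0.60; AND[min(a, b)] → w = 0.50
Rules with consequent 'average': {R1, R2} → strengths 0.37, 0.31
Aggregate via t-conorm [max(a, b)]: 0.37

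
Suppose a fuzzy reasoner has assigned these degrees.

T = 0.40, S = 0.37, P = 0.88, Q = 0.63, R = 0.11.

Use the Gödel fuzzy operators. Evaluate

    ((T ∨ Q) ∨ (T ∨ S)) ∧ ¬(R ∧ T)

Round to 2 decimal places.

T ∨ Q = max(a, b) on (0.40, 0.63) = 0.63
T ∨ S = max(a, b) on (0.40, 0.37) = 0.40
(T ∨ Q) ∨ (T ∨ S) = max(a, b) on (0.63, 0.40) = 0.63
R ∧ T = min(a, b) on (0.11, 0.40) = 0.11
¬(R ∧ T) = 1 − 0.11 = 0.89
((T ∨ Q) ∨ (T ∨ S)) ∧ ¬(R ∧ T) = min(a, b) on (0.63, 0.89) = 0.63

0.63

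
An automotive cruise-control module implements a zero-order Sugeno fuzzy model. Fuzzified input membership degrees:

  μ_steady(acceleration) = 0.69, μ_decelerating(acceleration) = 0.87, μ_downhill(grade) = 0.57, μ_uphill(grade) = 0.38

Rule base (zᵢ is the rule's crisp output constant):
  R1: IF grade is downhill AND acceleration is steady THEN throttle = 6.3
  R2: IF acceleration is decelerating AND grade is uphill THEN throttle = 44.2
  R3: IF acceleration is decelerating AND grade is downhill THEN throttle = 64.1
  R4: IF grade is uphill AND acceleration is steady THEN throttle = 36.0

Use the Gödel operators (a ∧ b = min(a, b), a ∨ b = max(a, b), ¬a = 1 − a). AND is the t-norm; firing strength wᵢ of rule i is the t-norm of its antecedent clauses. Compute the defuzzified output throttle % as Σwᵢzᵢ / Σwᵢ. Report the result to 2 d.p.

R1 (z=6.3): downhill=0.57, steady=0.69; AND[min(a, b)] → w = 0.57
R2 (z=44.2): decelerating=0.87, uphill=0.38; AND[min(a, b)] → w = 0.38
R3 (z=64.1): decelerating=0.87, downhill=0.57; AND[min(a, b)] → w = 0.57
R4 (z=36.0): uphill=0.38, steady=0.69; AND[min(a, b)] → w = 0.38
Weighted average = (0.57·6.3 + 0.38·44.2 + 0.57·64.1 + 0.38·36.0) / (0.57 + 0.38 + 0.57 + 0.38)
  = 70.6040 / 1.9000 = 37.16

37.16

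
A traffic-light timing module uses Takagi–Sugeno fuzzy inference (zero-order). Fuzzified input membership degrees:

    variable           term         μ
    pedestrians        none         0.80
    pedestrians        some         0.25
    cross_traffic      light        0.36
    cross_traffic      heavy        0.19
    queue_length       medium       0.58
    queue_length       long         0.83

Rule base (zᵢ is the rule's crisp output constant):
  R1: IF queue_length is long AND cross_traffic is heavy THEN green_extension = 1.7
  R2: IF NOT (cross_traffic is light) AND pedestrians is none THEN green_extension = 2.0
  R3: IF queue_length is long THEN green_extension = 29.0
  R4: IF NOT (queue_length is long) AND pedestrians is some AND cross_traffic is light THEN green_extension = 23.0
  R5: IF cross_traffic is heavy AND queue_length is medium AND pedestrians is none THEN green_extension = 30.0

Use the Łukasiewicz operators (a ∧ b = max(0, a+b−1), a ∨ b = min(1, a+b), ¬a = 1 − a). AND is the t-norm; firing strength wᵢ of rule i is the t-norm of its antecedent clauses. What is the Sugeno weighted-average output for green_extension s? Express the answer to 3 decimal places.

R1 (z=1.7): long=0.83, heavy=0.19; AND[max(0, a+b−1)] → w = 0.02
R2 (z=2.0): ¬light=1−0.36=0.64, none=0.80; AND[max(0, a+b−1)] → w = 0.44
R3 (z=29.0): long=0.83 → w = 0.83
R4 (z=23.0): ¬long=1−0.83=0.17, some=0.25, light=0.36; AND[max(0, a+b−1)] → w = 0.00
R5 (z=30.0): heavy=0.19, medium=0.58, none=0.80; AND[max(0, a+b−1)] → w = 0.00
Weighted average = (0.02·1.7 + 0.44·2.0 + 0.83·29.0 + 0.00·23.0 + 0.00·30.0) / (0.02 + 0.44 + 0.83 + 0.00 + 0.00)
  = 24.9840 / 1.2900 = 19.367

19.367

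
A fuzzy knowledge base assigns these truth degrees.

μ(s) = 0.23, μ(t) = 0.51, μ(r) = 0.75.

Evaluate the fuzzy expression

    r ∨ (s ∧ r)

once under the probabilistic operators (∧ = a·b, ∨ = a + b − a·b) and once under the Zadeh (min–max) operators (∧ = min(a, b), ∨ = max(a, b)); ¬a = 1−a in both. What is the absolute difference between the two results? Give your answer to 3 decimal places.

Under probabilistic:
  s ∧ r = a·b on (0.2300, 0.7500) = 0.1725
  r ∨ (s ∧ r) = a + b − a·b on (0.7500, 0.1725) = 0.7931
  → value = 0.7931
Under Zadeh (min–max):
  s ∧ r = min(a, b) on (0.23, 0.75) = 0.23
  r ∨ (s ∧ r) = max(a, b) on (0.75, 0.23) = 0.75
  → value = 0.7500
|0.7931 − 0.7500| = 0.043

0.043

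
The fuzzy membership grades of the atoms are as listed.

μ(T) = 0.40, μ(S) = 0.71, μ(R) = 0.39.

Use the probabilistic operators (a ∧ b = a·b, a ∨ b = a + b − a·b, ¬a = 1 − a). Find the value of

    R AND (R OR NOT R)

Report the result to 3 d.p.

0.297

NOT R = 1 − 0.3900 = 0.6100
R OR NOT R = a + b − a·b on (0.3900, 0.6100) = 0.7621
R AND (R OR NOT R) = a·b on (0.3900, 0.7621) = 0.2972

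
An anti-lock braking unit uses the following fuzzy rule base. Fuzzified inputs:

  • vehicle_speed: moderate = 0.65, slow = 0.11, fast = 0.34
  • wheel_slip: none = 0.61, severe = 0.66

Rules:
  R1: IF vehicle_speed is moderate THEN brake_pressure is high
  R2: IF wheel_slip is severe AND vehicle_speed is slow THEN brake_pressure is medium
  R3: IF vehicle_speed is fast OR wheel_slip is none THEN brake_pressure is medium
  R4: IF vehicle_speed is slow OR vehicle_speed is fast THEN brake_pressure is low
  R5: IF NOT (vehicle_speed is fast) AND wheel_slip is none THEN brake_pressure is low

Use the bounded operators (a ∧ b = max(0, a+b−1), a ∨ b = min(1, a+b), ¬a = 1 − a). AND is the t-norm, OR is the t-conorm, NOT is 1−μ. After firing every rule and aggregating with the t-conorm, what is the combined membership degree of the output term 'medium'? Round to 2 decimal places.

0.95

R1: moderate=0.65 → w = 0.65
R2: severe=0.66, slow=0.11; AND[max(0, a+b−1)] → w = 0.00
R3: fast=0.34, none=0.61; OR[min(1, a+b)] → w = 0.95
R4: slow=0.11, fast=0.34; OR[min(1, a+b)] → w = 0.45
R5: ¬fast=1−0.34=0.66, none=0.61; AND[max(0, a+b−1)] → w = 0.27
Rules with consequent 'medium': {R2, R3} → strengths 0.00, 0.95
Aggregate via t-conorm [min(1, a+b)]: 0.95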